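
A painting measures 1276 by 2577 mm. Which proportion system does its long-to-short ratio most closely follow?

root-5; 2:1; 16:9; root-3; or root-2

2:1

2577/1276 ≈ 2.020. Nearest candidates are 2:1 (2.000, off by 0.020) and root-5 (2.236, off by 0.216).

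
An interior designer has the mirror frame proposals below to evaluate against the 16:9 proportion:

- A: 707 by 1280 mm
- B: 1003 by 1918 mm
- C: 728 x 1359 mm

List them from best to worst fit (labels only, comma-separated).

A, C, B

A: 1280/707 ≈ 1.810 → |1.810 − 1.778| = 0.032
B: 1918/1003 ≈ 1.912 → |1.912 − 1.778| = 0.134
C: 1359/728 ≈ 1.867 → |1.867 − 1.778| = 0.089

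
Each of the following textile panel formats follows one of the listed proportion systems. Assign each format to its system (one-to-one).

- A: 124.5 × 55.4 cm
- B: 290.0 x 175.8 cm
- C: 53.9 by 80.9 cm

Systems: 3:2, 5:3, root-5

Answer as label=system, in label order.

Ratios: A ≈ 2.247; B ≈ 1.650; C ≈ 1.501.
Targets: 3:2 ≈ 1.500; 5:3 ≈ 1.667; root-5 ≈ 2.236.

A=root-5, B=5:3, C=3:2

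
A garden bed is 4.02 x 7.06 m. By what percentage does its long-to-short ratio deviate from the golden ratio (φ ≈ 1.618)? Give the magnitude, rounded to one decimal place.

8.5%

Ratio = 7.06 / 4.02 ≈ 1.7562.
Ideal golden ratio ≈ 1.6180. |1.7562 − 1.6180| / 1.6180 ≈ 8.54% → 8.5%.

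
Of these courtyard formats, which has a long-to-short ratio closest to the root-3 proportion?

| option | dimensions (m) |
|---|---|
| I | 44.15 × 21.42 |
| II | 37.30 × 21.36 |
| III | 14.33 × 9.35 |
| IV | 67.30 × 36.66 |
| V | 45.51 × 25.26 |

Target root-3 ≈ 1.732.
I: 2.061 (Δ0.329)  II: 1.746 (Δ0.014)  III: 1.533 (Δ0.199)  IV: 1.836 (Δ0.104)  V: 1.802 (Δ0.070)

II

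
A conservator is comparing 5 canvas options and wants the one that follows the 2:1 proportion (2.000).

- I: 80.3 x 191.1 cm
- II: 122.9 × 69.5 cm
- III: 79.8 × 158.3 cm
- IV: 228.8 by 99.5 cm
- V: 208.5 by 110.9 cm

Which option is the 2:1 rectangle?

Ratios (long/short): I ≈ 2.380; II ≈ 1.768; III ≈ 1.984; IV ≈ 2.299; V ≈ 1.880.
2:1 ≈ 2.000; option III is nearest (Δ 0.016).

III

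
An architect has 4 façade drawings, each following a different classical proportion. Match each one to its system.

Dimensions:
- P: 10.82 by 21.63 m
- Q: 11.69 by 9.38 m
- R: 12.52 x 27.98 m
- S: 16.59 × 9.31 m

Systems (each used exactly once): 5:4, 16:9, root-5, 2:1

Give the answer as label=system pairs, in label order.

P=2:1, Q=5:4, R=root-5, S=16:9

Ratios: P ≈ 1.999; Q ≈ 1.246; R ≈ 2.235; S ≈ 1.782.
Targets: 5:4 ≈ 1.250; 16:9 ≈ 1.778; root-5 ≈ 2.236; 2:1 ≈ 2.000.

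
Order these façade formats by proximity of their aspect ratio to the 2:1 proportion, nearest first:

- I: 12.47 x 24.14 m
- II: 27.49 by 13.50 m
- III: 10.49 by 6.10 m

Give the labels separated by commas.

II, I, III

I: 24.14/12.47 ≈ 1.936 → |1.936 − 2.000| = 0.064
II: 27.49/13.50 ≈ 2.036 → |2.036 − 2.000| = 0.036
III: 10.49/6.10 ≈ 1.720 → |1.720 − 2.000| = 0.280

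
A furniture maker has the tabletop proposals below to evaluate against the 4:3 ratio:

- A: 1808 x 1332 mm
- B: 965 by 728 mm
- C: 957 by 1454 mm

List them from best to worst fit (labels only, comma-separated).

B, A, C

Ratios: A = 1808 / 1332 ≈ 1.357; B = 965 / 728 ≈ 1.326; C = 1454 / 957 ≈ 1.519.
|Δ from 1.333|: A 0.024; B 0.007; C 0.186.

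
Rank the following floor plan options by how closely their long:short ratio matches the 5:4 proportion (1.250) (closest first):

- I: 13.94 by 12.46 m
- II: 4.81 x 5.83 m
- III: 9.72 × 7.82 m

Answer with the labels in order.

III, II, I

Ratios: I = 13.94 / 12.46 ≈ 1.119; II = 5.83 / 4.81 ≈ 1.212; III = 9.72 / 7.82 ≈ 1.243.
|Δ from 1.250|: I 0.131; II 0.038; III 0.007.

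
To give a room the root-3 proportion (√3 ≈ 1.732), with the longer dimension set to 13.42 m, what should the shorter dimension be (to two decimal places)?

root-3 ≈ 1.73205.
Shorter side = 13.42 ÷ 1.73205 ≈ 7.7480 → 7.75 m.

7.75 m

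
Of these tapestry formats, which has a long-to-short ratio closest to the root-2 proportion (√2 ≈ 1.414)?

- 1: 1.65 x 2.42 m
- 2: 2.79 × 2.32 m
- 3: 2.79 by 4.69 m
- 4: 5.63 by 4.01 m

4

Target root-2 ≈ 1.414.
1: 1.467 (Δ0.053)  2: 1.203 (Δ0.211)  3: 1.681 (Δ0.267)  4: 1.404 (Δ0.010)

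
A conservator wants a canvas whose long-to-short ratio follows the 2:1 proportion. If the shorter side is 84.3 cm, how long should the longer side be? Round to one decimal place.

2:1 = 2.00000.
Longer side = 84.3 × 2.00000 ≈ 168.600 → 168.6 cm.

168.6 cm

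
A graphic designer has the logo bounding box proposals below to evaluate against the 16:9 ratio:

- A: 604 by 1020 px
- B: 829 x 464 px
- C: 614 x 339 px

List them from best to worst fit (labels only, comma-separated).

B, C, A

A: 1020/604 ≈ 1.689 → |1.689 − 1.778| = 0.089
B: 829/464 ≈ 1.787 → |1.787 − 1.778| = 0.009
C: 614/339 ≈ 1.811 → |1.811 − 1.778| = 0.033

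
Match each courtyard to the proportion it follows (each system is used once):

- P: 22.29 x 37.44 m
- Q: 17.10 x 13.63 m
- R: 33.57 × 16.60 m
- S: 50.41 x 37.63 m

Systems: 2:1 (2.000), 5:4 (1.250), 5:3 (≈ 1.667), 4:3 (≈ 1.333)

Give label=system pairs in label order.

P=5:3, Q=5:4, R=2:1, S=4:3

Ratios: P ≈ 1.680; Q ≈ 1.255; R ≈ 2.022; S ≈ 1.340.
Targets: 2:1 ≈ 2.000; 5:4 ≈ 1.250; 5:3 ≈ 1.667; 4:3 ≈ 1.333.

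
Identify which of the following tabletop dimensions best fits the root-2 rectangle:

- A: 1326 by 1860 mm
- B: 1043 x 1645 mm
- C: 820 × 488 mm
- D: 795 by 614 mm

A

Ratios (long/short): A ≈ 1.403; B ≈ 1.577; C ≈ 1.680; D ≈ 1.295.
root-2 ≈ 1.414; option A is nearest (Δ 0.011).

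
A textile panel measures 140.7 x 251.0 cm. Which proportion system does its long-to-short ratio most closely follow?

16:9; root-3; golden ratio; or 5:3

Ratio = 251.0 / 140.7 ≈ 1.784.
Distances: 16:9 1.778 (Δ 0.006); root-3 1.732 (Δ 0.052); golden ratio 1.618 (Δ 0.166); 5:3 1.667 (Δ 0.117).

16:9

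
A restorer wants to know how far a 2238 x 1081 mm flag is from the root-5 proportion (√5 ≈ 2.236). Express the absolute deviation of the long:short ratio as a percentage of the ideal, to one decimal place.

Ratio = 2238 / 1081 ≈ 2.0703.
Ideal root-5 ≈ 2.2361. |2.0703 − 2.2361| / 2.2361 ≈ 7.41% → 7.4%.

7.4%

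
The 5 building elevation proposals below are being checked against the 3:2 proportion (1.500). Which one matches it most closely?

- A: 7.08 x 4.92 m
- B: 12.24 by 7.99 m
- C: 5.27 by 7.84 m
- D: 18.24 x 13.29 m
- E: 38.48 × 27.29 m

C

Target 3:2 ≈ 1.500.
A: 1.439 (Δ0.061)  B: 1.532 (Δ0.032)  C: 1.488 (Δ0.012)  D: 1.372 (Δ0.128)  E: 1.410 (Δ0.090)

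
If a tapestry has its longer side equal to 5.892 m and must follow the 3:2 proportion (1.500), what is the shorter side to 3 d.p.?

3:2 = 1.50000.
Shorter side = 5.892 ÷ 1.50000 ≈ 3.92800 → 3.928 m.

3.928 m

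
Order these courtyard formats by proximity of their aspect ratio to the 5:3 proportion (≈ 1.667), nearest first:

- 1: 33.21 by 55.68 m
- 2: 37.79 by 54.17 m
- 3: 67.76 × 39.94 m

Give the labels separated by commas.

1, 3, 2

Ratios: 1 = 55.68 / 33.21 ≈ 1.677; 2 = 54.17 / 37.79 ≈ 1.433; 3 = 67.76 / 39.94 ≈ 1.697.
|Δ from 1.667|: 1 0.010; 2 0.234; 3 0.030.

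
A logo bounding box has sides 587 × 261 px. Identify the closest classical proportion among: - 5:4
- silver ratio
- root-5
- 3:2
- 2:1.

587/261 ≈ 2.249. Nearest candidates are root-5 (2.236, off by 0.013) and silver ratio (2.414, off by 0.165).

root-5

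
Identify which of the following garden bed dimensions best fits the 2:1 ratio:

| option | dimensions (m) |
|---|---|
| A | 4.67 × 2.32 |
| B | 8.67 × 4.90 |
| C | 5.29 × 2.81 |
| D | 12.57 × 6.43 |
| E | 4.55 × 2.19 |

A

Target 2:1 ≈ 2.000.
A: 2.013 (Δ0.013)  B: 1.769 (Δ0.231)  C: 1.883 (Δ0.117)  D: 1.955 (Δ0.045)  E: 2.078 (Δ0.078)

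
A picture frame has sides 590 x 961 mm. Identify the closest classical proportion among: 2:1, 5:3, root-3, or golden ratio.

golden ratio

961/590 ≈ 1.629. Nearest candidates are golden ratio (1.618, off by 0.011) and 5:3 (1.667, off by 0.038).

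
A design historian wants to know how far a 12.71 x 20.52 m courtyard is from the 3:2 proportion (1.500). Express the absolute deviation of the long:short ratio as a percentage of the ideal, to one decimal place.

7.6%

Ratio = 20.52 / 12.71 ≈ 1.6145.
Ideal 3:2 = 1.5000. |1.6145 − 1.5000| / 1.5000 ≈ 7.63% → 7.6%.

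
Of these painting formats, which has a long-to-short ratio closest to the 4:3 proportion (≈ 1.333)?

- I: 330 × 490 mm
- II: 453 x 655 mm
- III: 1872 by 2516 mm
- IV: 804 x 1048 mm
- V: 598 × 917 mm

III

Ratios (long/short): I ≈ 1.485; II ≈ 1.446; III ≈ 1.344; IV ≈ 1.303; V ≈ 1.533.
4:3 ≈ 1.333; option III is nearest (Δ 0.011).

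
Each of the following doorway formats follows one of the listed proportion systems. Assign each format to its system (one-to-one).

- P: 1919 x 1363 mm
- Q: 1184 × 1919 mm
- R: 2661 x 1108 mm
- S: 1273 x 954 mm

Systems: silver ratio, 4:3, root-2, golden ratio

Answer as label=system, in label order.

P=root-2, Q=golden ratio, R=silver ratio, S=4:3

P = 1919/1363 ≈ 1.408 → root-2 (1.414)
Q = 1919/1184 ≈ 1.621 → golden ratio (1.618)
R = 2661/1108 ≈ 2.402 → silver ratio (2.414)
S = 1273/954 ≈ 1.334 → 4:3 (1.333)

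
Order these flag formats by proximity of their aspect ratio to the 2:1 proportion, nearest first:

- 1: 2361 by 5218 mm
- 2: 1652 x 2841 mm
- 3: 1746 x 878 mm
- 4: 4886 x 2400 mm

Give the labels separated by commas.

Ratios: 1 = 5218 / 2361 ≈ 2.210; 2 = 2841 / 1652 ≈ 1.720; 3 = 1746 / 878 ≈ 1.989; 4 = 4886 / 2400 ≈ 2.036.
|Δ from 2.000|: 1 0.210; 2 0.280; 3 0.011; 4 0.036.

3, 4, 1, 2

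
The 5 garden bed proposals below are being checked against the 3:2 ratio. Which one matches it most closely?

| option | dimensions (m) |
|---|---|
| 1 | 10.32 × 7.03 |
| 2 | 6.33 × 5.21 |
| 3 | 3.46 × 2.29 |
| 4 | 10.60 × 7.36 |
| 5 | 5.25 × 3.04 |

Ratios (long/short): 1 ≈ 1.468; 2 ≈ 1.215; 3 ≈ 1.511; 4 ≈ 1.440; 5 ≈ 1.727.
3:2 ≈ 1.500; option 3 is nearest (Δ 0.011).

3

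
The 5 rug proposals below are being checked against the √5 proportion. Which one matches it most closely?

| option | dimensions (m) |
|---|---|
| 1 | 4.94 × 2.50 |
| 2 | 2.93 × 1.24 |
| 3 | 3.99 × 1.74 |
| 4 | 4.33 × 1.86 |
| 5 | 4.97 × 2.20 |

5

Target root-5 ≈ 2.236.
1: 1.976 (Δ0.260)  2: 2.363 (Δ0.127)  3: 2.293 (Δ0.057)  4: 2.328 (Δ0.092)  5: 2.259 (Δ0.023)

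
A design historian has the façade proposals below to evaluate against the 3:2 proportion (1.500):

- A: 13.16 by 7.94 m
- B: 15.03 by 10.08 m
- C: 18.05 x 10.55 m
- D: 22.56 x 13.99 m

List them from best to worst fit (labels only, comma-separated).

A: 13.16/7.94 ≈ 1.657 → |1.657 − 1.500| = 0.157
B: 15.03/10.08 ≈ 1.491 → |1.491 − 1.500| = 0.009
C: 18.05/10.55 ≈ 1.711 → |1.711 − 1.500| = 0.211
D: 22.56/13.99 ≈ 1.613 → |1.613 − 1.500| = 0.113

B, D, A, C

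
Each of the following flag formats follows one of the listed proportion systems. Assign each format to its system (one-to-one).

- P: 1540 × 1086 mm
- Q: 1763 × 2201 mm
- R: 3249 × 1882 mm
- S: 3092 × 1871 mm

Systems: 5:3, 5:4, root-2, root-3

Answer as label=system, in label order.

P = 1540/1086 ≈ 1.418 → root-2 (1.414)
Q = 2201/1763 ≈ 1.248 → 5:4 (1.250)
R = 3249/1882 ≈ 1.726 → root-3 (1.732)
S = 3092/1871 ≈ 1.653 → 5:3 (1.667)

P=root-2, Q=5:4, R=root-3, S=5:3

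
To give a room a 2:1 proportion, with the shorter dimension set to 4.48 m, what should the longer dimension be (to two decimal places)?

2:1 = 2.00000.
Longer side = 4.48 × 2.00000 ≈ 8.9600 → 8.96 m.

8.96 m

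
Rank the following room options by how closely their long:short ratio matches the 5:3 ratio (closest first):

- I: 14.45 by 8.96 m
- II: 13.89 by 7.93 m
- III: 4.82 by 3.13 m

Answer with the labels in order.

I, II, III

I: 14.45/8.96 ≈ 1.613 → |1.613 − 1.667| = 0.054
II: 13.89/7.93 ≈ 1.752 → |1.752 − 1.667| = 0.085
III: 4.82/3.13 ≈ 1.540 → |1.540 − 1.667| = 0.127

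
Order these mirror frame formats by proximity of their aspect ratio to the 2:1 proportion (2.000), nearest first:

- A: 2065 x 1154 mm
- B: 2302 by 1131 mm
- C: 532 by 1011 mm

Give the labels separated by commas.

Ratios: A = 2065 / 1154 ≈ 1.789; B = 2302 / 1131 ≈ 2.035; C = 1011 / 532 ≈ 1.900.
|Δ from 2.000|: A 0.211; B 0.035; C 0.100.

B, C, A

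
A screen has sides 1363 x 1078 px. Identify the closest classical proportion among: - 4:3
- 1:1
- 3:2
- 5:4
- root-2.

1363/1078 ≈ 1.264. Nearest candidates are 5:4 (1.250, off by 0.014) and 4:3 (1.333, off by 0.069).

5:4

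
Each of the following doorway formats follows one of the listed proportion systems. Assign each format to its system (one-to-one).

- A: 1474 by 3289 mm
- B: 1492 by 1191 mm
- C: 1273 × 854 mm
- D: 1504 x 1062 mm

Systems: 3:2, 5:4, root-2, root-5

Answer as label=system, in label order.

Ratios: A ≈ 2.231; B ≈ 1.253; C ≈ 1.491; D ≈ 1.416.
Targets: 3:2 ≈ 1.500; 5:4 ≈ 1.250; root-2 ≈ 1.414; root-5 ≈ 2.236.

A=root-5, B=5:4, C=3:2, D=root-2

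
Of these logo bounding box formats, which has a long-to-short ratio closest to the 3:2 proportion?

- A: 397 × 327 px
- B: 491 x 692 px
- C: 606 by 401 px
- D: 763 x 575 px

C

Ratios (long/short): A ≈ 1.214; B ≈ 1.409; C ≈ 1.511; D ≈ 1.327.
3:2 ≈ 1.500; option C is nearest (Δ 0.011).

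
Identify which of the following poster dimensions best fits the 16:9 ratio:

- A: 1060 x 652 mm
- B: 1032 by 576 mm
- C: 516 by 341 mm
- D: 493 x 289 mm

Ratios (long/short): A ≈ 1.626; B ≈ 1.792; C ≈ 1.513; D ≈ 1.706.
16:9 ≈ 1.778; option B is nearest (Δ 0.014).

B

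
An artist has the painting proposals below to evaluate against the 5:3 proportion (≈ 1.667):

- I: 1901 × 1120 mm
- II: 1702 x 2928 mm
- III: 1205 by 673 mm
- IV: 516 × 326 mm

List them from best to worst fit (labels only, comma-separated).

I, II, IV, III

I: 1901/1120 ≈ 1.697 → |1.697 − 1.667| = 0.030
II: 2928/1702 ≈ 1.720 → |1.720 − 1.667| = 0.053
III: 1205/673 ≈ 1.790 → |1.790 − 1.667| = 0.123
IV: 516/326 ≈ 1.583 → |1.583 − 1.667| = 0.084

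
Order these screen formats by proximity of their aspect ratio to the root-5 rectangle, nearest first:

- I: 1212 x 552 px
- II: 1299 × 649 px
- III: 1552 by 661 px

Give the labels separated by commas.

I, III, II

I: 1212/552 ≈ 2.196 → |2.196 − 2.236| = 0.040
II: 1299/649 ≈ 2.002 → |2.002 − 2.236| = 0.234
III: 1552/661 ≈ 2.348 → |2.348 − 2.236| = 0.112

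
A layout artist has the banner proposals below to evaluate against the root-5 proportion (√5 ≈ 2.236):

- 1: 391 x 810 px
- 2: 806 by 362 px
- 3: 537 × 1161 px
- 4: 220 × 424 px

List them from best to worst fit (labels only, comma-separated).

2, 3, 1, 4

Ratios: 1 = 810 / 391 ≈ 2.072; 2 = 806 / 362 ≈ 2.227; 3 = 1161 / 537 ≈ 2.162; 4 = 424 / 220 ≈ 1.927.
|Δ from 2.236|: 1 0.164; 2 0.009; 3 0.074; 4 0.309.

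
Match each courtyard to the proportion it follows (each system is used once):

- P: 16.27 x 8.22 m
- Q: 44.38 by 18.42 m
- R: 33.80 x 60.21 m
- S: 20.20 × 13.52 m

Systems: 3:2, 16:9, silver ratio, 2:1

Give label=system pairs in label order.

P=2:1, Q=silver ratio, R=16:9, S=3:2

P = 16.27/8.22 ≈ 1.979 → 2:1 (2.000)
Q = 44.38/18.42 ≈ 2.409 → silver ratio (2.414)
R = 60.21/33.80 ≈ 1.781 → 16:9 (1.778)
S = 20.20/13.52 ≈ 1.494 → 3:2 (1.500)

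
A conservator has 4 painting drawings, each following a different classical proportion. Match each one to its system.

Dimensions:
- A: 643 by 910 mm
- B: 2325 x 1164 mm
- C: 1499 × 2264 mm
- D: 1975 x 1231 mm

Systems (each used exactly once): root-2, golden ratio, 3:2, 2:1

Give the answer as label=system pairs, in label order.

A = 910/643 ≈ 1.415 → root-2 (1.414)
B = 2325/1164 ≈ 1.997 → 2:1 (2.000)
C = 2264/1499 ≈ 1.510 → 3:2 (1.500)
D = 1975/1231 ≈ 1.604 → golden ratio (1.618)

A=root-2, B=2:1, C=3:2, D=golden ratio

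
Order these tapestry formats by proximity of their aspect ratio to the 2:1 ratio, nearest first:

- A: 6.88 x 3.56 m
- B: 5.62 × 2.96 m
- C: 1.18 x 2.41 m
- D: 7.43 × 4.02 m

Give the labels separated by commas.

A: 6.88/3.56 ≈ 1.933 → |1.933 − 2.000| = 0.067
B: 5.62/2.96 ≈ 1.899 → |1.899 − 2.000| = 0.101
C: 2.41/1.18 ≈ 2.042 → |2.042 − 2.000| = 0.042
D: 7.43/4.02 ≈ 1.848 → |1.848 − 2.000| = 0.152

C, A, B, D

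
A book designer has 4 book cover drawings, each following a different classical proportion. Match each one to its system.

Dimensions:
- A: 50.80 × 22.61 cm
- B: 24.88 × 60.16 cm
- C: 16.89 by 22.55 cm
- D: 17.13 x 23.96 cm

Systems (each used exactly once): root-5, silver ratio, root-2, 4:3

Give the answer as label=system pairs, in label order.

Ratios: A ≈ 2.247; B ≈ 2.418; C ≈ 1.335; D ≈ 1.399.
Targets: root-5 ≈ 2.236; silver ratio ≈ 2.414; root-2 ≈ 1.414; 4:3 ≈ 1.333.

A=root-5, B=silver ratio, C=4:3, D=root-2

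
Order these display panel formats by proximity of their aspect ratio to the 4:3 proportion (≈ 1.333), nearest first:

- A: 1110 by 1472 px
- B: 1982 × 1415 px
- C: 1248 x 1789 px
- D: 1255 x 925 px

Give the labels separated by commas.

A: 1472/1110 ≈ 1.326 → |1.326 − 1.333| = 0.007
B: 1982/1415 ≈ 1.401 → |1.401 − 1.333| = 0.068
C: 1789/1248 ≈ 1.433 → |1.433 − 1.333| = 0.100
D: 1255/925 ≈ 1.357 → |1.357 − 1.333| = 0.024

A, D, B, C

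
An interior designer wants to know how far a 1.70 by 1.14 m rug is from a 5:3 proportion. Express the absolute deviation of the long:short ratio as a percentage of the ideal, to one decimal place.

Ratio = 1.70 / 1.14 ≈ 1.4912.
Ideal 5:3 ≈ 1.6667. |1.4912 − 1.6667| / 1.6667 ≈ 10.53% → 10.5%.

10.5%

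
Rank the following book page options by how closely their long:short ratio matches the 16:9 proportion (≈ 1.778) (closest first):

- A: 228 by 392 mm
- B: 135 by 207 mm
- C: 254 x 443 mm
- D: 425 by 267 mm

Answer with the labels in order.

Ratios: A = 392 / 228 ≈ 1.719; B = 207 / 135 ≈ 1.533; C = 443 / 254 ≈ 1.744; D = 425 / 267 ≈ 1.592.
|Δ from 1.778|: A 0.059; B 0.245; C 0.034; D 0.186.

C, A, D, B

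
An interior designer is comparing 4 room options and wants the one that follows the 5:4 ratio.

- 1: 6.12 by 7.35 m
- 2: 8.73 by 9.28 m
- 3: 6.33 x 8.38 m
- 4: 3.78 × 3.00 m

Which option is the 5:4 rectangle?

4

Target 5:4 ≈ 1.250.
1: 1.201 (Δ0.049)  2: 1.063 (Δ0.187)  3: 1.324 (Δ0.074)  4: 1.260 (Δ0.010)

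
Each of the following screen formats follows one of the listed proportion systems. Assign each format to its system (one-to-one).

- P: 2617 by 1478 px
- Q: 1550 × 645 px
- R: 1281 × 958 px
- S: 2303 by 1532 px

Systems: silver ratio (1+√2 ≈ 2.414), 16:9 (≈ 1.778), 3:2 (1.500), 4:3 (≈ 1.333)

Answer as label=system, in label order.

P = 2617/1478 ≈ 1.771 → 16:9 (1.778)
Q = 1550/645 ≈ 2.403 → silver ratio (2.414)
R = 1281/958 ≈ 1.337 → 4:3 (1.333)
S = 2303/1532 ≈ 1.503 → 3:2 (1.500)

P=16:9, Q=silver ratio, R=4:3, S=3:2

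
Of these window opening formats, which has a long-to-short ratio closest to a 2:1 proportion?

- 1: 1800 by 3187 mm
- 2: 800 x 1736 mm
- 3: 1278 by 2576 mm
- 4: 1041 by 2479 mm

3

Ratios (long/short): 1 ≈ 1.771; 2 ≈ 2.170; 3 ≈ 2.016; 4 ≈ 2.381.
2:1 ≈ 2.000; option 3 is nearest (Δ 0.016).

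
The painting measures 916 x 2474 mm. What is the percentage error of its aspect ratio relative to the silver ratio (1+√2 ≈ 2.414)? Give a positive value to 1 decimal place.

Ratio = 2474 / 916 ≈ 2.7009.
Ideal silver ratio ≈ 2.4142. |2.7009 − 2.4142| / 2.4142 ≈ 11.88% → 11.9%.

11.9%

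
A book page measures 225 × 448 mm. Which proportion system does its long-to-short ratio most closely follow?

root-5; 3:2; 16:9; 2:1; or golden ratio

2:1

448/225 ≈ 1.991. Nearest candidates are 2:1 (2.000, off by 0.009) and 16:9 (1.778, off by 0.213).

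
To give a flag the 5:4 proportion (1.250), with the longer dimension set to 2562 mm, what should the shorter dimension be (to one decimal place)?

2049.6 mm

5:4 = 1.25000.
Shorter side = 2562 ÷ 1.25000 ≈ 2049.600 → 2049.6 mm.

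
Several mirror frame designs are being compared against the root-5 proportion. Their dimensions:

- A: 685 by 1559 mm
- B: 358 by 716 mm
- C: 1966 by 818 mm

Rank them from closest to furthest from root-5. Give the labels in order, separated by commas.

A: 1559/685 ≈ 2.276 → |2.276 − 2.236| = 0.040
B: 716/358 ≈ 2.000 → |2.000 − 2.236| = 0.236
C: 1966/818 ≈ 2.403 → |2.403 − 2.236| = 0.167

A, C, B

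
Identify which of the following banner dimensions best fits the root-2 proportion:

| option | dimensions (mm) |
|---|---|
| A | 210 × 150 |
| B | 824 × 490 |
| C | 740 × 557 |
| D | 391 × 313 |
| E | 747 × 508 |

A

Ratios (long/short): A ≈ 1.400; B ≈ 1.682; C ≈ 1.329; D ≈ 1.249; E ≈ 1.470.
root-2 ≈ 1.414; option A is nearest (Δ 0.014).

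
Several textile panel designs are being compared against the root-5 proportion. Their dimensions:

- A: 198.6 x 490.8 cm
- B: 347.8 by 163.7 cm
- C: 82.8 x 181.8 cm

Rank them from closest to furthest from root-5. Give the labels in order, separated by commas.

A: 490.8/198.6 ≈ 2.471 → |2.471 − 2.236| = 0.235
B: 347.8/163.7 ≈ 2.125 → |2.125 − 2.236| = 0.111
C: 181.8/82.8 ≈ 2.196 → |2.196 − 2.236| = 0.040

C, B, A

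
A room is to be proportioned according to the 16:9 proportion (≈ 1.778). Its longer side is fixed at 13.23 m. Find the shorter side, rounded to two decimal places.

16:9 ≈ 1.77778.
Shorter side = 13.23 ÷ 1.77778 ≈ 7.4419 → 7.44 m.

7.44 m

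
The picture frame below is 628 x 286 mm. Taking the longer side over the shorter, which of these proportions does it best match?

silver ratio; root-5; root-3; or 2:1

Ratio = 628 / 286 ≈ 2.196.
Distances: silver ratio 2.414 (Δ 0.218); root-5 2.236 (Δ 0.040); root-3 1.732 (Δ 0.464); 2:1 2.000 (Δ 0.196).

root-5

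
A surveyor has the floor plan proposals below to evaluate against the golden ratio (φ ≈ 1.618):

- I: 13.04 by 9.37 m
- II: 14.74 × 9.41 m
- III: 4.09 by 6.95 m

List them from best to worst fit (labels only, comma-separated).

Ratios: I = 13.04 / 9.37 ≈ 1.392; II = 14.74 / 9.41 ≈ 1.566; III = 6.95 / 4.09 ≈ 1.699.
|Δ from 1.618|: I 0.226; II 0.052; III 0.081.

II, III, I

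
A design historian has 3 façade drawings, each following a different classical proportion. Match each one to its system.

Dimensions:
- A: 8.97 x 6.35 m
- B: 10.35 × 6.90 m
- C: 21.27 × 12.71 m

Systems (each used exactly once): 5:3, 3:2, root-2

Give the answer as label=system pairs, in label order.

A = 8.97/6.35 ≈ 1.413 → root-2 (1.414)
B = 10.35/6.90 ≈ 1.500 → 3:2 (1.500)
C = 21.27/12.71 ≈ 1.673 → 5:3 (1.667)

A=root-2, B=3:2, C=5:3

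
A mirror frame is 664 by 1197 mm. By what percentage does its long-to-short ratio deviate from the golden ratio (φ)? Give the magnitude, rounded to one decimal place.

Ratio = 1197 / 664 ≈ 1.8027.
Ideal golden ratio ≈ 1.6180. |1.8027 − 1.6180| / 1.6180 ≈ 11.42% → 11.4%.

11.4%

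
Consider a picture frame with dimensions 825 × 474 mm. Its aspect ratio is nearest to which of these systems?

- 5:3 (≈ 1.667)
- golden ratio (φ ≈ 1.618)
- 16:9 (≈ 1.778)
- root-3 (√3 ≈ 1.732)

root-3

825/474 ≈ 1.741. Nearest candidates are root-3 (1.732, off by 0.009) and 16:9 (1.778, off by 0.037).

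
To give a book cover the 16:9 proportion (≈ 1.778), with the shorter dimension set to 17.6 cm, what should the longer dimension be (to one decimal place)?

16:9 ≈ 1.77778.
Longer side = 17.6 × 1.77778 ≈ 31.289 → 31.3 cm.

31.3 cm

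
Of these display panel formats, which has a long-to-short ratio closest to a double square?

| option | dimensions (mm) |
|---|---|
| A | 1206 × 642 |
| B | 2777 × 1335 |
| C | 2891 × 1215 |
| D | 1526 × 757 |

D

Target 2:1 ≈ 2.000.
A: 1.879 (Δ0.121)  B: 2.080 (Δ0.080)  C: 2.379 (Δ0.379)  D: 2.016 (Δ0.016)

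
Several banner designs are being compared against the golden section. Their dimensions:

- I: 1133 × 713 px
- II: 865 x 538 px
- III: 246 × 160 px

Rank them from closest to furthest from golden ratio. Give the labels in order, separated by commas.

Ratios: I = 1133 / 713 ≈ 1.589; II = 865 / 538 ≈ 1.608; III = 246 / 160 ≈ 1.538.
|Δ from 1.618|: I 0.029; II 0.010; III 0.080.

II, I, III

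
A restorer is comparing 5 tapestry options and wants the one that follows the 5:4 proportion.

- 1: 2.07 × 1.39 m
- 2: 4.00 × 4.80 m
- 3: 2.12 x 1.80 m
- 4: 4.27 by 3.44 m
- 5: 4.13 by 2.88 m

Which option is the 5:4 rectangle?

4

Target 5:4 ≈ 1.250.
1: 1.489 (Δ0.239)  2: 1.200 (Δ0.050)  3: 1.178 (Δ0.072)  4: 1.241 (Δ0.009)  5: 1.434 (Δ0.184)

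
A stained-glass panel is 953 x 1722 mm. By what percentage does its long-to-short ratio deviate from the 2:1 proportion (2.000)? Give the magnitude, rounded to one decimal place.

Ratio = 1722 / 953 ≈ 1.8069.
Ideal 2:1 = 2.0000. |1.8069 − 2.0000| / 2.0000 ≈ 9.66% → 9.7%.

9.7%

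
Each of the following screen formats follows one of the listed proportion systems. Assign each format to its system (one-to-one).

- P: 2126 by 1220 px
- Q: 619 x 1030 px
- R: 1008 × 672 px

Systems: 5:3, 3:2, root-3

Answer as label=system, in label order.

P=root-3, Q=5:3, R=3:2

P = 2126/1220 ≈ 1.743 → root-3 (1.732)
Q = 1030/619 ≈ 1.664 → 5:3 (1.667)
R = 1008/672 ≈ 1.500 → 3:2 (1.500)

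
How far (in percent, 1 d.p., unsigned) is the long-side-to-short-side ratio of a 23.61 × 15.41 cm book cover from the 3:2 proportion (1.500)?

2.1%

Ratio = 23.61 / 15.41 ≈ 1.5321.
Ideal 3:2 = 1.5000. |1.5321 − 1.5000| / 1.5000 ≈ 2.14% → 2.1%.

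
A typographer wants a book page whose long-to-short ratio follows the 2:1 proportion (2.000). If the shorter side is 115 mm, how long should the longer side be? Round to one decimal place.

2:1 = 2.00000.
Longer side = 115 × 2.00000 ≈ 230.000 → 230.0 mm.

230.0 mm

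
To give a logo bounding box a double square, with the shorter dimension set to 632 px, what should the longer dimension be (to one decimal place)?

2:1 = 2.00000.
Longer side = 632 × 2.00000 ≈ 1264.000 → 1264.0 px.

1264.0 px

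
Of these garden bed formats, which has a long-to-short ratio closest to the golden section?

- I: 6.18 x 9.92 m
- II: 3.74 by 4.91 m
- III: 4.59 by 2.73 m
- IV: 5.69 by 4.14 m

I

Target golden ratio ≈ 1.618.
I: 1.605 (Δ0.013)  II: 1.313 (Δ0.305)  III: 1.681 (Δ0.063)  IV: 1.374 (Δ0.244)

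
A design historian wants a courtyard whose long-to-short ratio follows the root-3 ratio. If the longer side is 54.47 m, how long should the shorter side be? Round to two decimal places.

31.45 m

root-3 ≈ 1.73205.
Shorter side = 54.47 ÷ 1.73205 ≈ 31.4483 → 31.45 m.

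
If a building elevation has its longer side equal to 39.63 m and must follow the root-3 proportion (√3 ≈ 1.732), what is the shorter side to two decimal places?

root-3 ≈ 1.73205.
Shorter side = 39.63 ÷ 1.73205 ≈ 22.8804 → 22.88 m.

22.88 m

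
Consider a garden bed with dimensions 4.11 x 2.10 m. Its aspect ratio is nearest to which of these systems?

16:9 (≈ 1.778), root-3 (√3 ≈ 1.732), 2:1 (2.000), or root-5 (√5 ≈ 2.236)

2:1

Ratio = 4.11 / 2.10 ≈ 1.957.
Distances: 16:9 1.778 (Δ 0.179); root-3 1.732 (Δ 0.225); 2:1 2.000 (Δ 0.043); root-5 2.236 (Δ 0.279).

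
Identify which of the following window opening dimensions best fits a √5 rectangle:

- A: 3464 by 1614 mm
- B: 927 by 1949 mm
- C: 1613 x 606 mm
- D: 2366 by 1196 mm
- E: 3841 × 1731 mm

Target root-5 ≈ 2.236.
A: 2.146 (Δ0.090)  B: 2.102 (Δ0.134)  C: 2.662 (Δ0.426)  D: 1.978 (Δ0.258)  E: 2.219 (Δ0.017)

E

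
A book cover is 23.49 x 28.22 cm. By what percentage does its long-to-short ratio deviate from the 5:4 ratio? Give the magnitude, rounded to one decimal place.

Ratio = 28.22 / 23.49 ≈ 1.2014.
Ideal 5:4 = 1.2500. |1.2014 − 1.2500| / 1.2500 ≈ 3.89% → 3.9%.

3.9%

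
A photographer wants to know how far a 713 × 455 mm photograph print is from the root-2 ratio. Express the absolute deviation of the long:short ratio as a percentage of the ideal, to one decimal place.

Ratio = 713 / 455 ≈ 1.5670.
Ideal root-2 ≈ 1.4142. |1.5670 − 1.4142| / 1.4142 ≈ 10.80% → 10.8%.

10.8%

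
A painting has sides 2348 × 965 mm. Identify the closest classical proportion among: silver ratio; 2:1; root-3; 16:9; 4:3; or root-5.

2348/965 ≈ 2.433. Nearest candidates are silver ratio (2.414, off by 0.019) and root-5 (2.236, off by 0.197).

silver ratio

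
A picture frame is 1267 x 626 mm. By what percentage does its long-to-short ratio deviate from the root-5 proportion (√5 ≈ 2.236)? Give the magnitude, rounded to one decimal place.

9.5%

Ratio = 1267 / 626 ≈ 2.0240.
Ideal root-5 ≈ 2.2361. |2.0240 − 2.2361| / 2.2361 ≈ 9.49% → 9.5%.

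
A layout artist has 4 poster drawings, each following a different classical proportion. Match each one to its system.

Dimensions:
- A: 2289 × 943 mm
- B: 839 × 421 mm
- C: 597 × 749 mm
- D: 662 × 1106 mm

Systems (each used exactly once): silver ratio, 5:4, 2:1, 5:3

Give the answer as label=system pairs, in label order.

A=silver ratio, B=2:1, C=5:4, D=5:3

A = 2289/943 ≈ 2.427 → silver ratio (2.414)
B = 839/421 ≈ 1.993 → 2:1 (2.000)
C = 749/597 ≈ 1.255 → 5:4 (1.250)
D = 1106/662 ≈ 1.671 → 5:3 (1.667)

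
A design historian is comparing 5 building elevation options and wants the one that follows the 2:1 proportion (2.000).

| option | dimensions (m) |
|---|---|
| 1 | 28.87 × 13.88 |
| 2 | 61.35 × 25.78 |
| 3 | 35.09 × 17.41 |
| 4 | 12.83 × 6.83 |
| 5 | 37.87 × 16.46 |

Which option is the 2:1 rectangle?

Target 2:1 ≈ 2.000.
1: 2.080 (Δ0.080)  2: 2.380 (Δ0.380)  3: 2.016 (Δ0.016)  4: 1.878 (Δ0.122)  5: 2.301 (Δ0.301)

3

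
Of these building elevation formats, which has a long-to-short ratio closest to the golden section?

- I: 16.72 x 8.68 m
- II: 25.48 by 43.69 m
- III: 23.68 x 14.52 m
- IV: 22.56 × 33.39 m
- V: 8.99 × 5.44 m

III

Ratios (long/short): I ≈ 1.926; II ≈ 1.715; III ≈ 1.631; IV ≈ 1.480; V ≈ 1.653.
golden ratio ≈ 1.618; option III is nearest (Δ 0.013).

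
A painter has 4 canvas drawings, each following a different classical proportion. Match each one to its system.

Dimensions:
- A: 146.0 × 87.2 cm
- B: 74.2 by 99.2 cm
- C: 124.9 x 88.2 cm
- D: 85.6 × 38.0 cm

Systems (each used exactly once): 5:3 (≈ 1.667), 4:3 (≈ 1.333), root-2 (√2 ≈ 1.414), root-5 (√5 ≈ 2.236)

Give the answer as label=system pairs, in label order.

Ratios: A ≈ 1.674; B ≈ 1.337; C ≈ 1.416; D ≈ 2.253.
Targets: 5:3 ≈ 1.667; 4:3 ≈ 1.333; root-2 ≈ 1.414; root-5 ≈ 2.236.

A=5:3, B=4:3, C=root-2, D=root-5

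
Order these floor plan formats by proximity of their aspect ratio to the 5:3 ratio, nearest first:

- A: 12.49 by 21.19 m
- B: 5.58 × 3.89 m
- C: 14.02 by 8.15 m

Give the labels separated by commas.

A: 21.19/12.49 ≈ 1.697 → |1.697 − 1.667| = 0.030
B: 5.58/3.89 ≈ 1.434 → |1.434 − 1.667| = 0.233
C: 14.02/8.15 ≈ 1.720 → |1.720 − 1.667| = 0.053

A, C, B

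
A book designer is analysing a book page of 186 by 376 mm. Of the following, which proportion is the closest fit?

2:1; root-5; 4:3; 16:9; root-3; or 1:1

Ratio = 376 / 186 ≈ 2.022.
Distances: 2:1 2.000 (Δ 0.022); root-5 2.236 (Δ 0.214); 4:3 1.333 (Δ 0.689); 16:9 1.778 (Δ 0.244); root-3 1.732 (Δ 0.290); 1:1 1.000 (Δ 1.022).

2:1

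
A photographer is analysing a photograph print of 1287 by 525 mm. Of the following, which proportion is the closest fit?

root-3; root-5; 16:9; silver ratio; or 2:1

Ratio = 1287 / 525 ≈ 2.451.
Distances: root-3 1.732 (Δ 0.719); root-5 2.236 (Δ 0.215); 16:9 1.778 (Δ 0.673); silver ratio 2.414 (Δ 0.037); 2:1 2.000 (Δ 0.451).

silver ratio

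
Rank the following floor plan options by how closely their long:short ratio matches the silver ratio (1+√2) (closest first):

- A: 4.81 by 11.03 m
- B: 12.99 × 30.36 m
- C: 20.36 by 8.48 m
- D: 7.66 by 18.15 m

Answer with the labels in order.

A: 11.03/4.81 ≈ 2.293 → |2.293 − 2.414| = 0.121
B: 30.36/12.99 ≈ 2.337 → |2.337 − 2.414| = 0.077
C: 20.36/8.48 ≈ 2.401 → |2.401 − 2.414| = 0.013
D: 18.15/7.66 ≈ 2.369 → |2.369 − 2.414| = 0.045

C, D, B, A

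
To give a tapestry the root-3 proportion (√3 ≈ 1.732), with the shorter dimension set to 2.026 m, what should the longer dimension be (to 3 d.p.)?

root-3 ≈ 1.73205.
Longer side = 2.026 × 1.73205 ≈ 3.50913 → 3.509 m.

3.509 m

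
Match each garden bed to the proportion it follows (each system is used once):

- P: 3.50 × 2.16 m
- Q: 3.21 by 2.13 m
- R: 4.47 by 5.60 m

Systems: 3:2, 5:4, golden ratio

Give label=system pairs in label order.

P=golden ratio, Q=3:2, R=5:4

P = 3.50/2.16 ≈ 1.620 → golden ratio (1.618)
Q = 3.21/2.13 ≈ 1.507 → 3:2 (1.500)
R = 5.60/4.47 ≈ 1.253 → 5:4 (1.250)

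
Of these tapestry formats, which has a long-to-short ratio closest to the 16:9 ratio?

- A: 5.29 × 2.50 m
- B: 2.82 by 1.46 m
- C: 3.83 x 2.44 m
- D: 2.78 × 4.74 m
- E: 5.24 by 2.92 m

Ratios (long/short): A ≈ 2.116; B ≈ 1.932; C ≈ 1.570; D ≈ 1.705; E ≈ 1.795.
16:9 ≈ 1.778; option E is nearest (Δ 0.017).

E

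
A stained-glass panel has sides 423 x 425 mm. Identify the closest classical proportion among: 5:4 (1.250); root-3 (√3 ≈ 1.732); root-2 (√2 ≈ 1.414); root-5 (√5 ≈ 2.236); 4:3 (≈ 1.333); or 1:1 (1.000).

Ratio = 425 / 423 ≈ 1.005.
Distances: 5:4 1.250 (Δ 0.245); root-3 1.732 (Δ 0.727); root-2 1.414 (Δ 0.409); root-5 2.236 (Δ 1.231); 4:3 1.333 (Δ 0.328); 1:1 1.000 (Δ 0.005).

1:1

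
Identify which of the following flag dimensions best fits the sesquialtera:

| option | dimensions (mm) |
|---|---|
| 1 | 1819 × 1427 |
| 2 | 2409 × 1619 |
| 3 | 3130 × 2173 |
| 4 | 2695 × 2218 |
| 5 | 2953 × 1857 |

Target 3:2 ≈ 1.500.
1: 1.275 (Δ0.225)  2: 1.488 (Δ0.012)  3: 1.440 (Δ0.060)  4: 1.215 (Δ0.285)  5: 1.590 (Δ0.090)

2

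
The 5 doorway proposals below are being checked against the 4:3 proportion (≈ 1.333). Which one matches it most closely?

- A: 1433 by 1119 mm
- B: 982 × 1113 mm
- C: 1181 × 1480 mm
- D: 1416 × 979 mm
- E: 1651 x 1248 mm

Ratios (long/short): A ≈ 1.281; B ≈ 1.133; C ≈ 1.253; D ≈ 1.446; E ≈ 1.323.
4:3 ≈ 1.333; option E is nearest (Δ 0.010).

E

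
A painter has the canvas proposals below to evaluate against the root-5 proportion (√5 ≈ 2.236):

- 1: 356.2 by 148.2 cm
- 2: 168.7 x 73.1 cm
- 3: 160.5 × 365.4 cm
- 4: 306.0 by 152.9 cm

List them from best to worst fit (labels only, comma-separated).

3, 2, 1, 4

Ratios: 1 = 356.2 / 148.2 ≈ 2.404; 2 = 168.7 / 73.1 ≈ 2.308; 3 = 365.4 / 160.5 ≈ 2.277; 4 = 306.0 / 152.9 ≈ 2.001.
|Δ from 2.236|: 1 0.168; 2 0.072; 3 0.041; 4 0.235.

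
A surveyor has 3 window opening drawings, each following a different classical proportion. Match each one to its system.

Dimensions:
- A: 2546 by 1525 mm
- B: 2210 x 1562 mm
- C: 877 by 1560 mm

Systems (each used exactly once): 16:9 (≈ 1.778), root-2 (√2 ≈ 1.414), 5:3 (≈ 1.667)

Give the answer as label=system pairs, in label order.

A = 2546/1525 ≈ 1.670 → 5:3 (1.667)
B = 2210/1562 ≈ 1.415 → root-2 (1.414)
C = 1560/877 ≈ 1.779 → 16:9 (1.778)

A=5:3, B=root-2, C=16:9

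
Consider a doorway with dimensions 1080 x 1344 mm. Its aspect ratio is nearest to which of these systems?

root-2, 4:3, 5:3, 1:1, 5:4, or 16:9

1344/1080 ≈ 1.244. Nearest candidates are 5:4 (1.250, off by 0.006) and 4:3 (1.333, off by 0.089).

5:4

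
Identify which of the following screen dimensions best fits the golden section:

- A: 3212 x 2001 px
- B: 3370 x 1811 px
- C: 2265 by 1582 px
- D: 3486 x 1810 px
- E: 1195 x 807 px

Ratios (long/short): A ≈ 1.605; B ≈ 1.861; C ≈ 1.432; D ≈ 1.926; E ≈ 1.481.
golden ratio ≈ 1.618; option A is nearest (Δ 0.013).

A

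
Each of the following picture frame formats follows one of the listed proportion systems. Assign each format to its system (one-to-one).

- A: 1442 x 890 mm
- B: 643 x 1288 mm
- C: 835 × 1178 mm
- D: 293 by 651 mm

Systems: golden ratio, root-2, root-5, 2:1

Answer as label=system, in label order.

A=golden ratio, B=2:1, C=root-2, D=root-5

A = 1442/890 ≈ 1.620 → golden ratio (1.618)
B = 1288/643 ≈ 2.003 → 2:1 (2.000)
C = 1178/835 ≈ 1.411 → root-2 (1.414)
D = 651/293 ≈ 2.222 → root-5 (2.236)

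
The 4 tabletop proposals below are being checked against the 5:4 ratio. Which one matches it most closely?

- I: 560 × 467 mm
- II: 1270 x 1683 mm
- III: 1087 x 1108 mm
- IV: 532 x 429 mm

Ratios (long/short): I ≈ 1.199; II ≈ 1.325; III ≈ 1.019; IV ≈ 1.240.
5:4 ≈ 1.250; option IV is nearest (Δ 0.010).

IV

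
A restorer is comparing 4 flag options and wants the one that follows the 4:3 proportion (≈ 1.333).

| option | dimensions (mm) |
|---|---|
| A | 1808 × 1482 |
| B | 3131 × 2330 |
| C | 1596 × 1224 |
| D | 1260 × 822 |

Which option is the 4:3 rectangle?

Ratios (long/short): A ≈ 1.220; B ≈ 1.344; C ≈ 1.304; D ≈ 1.533.
4:3 ≈ 1.333; option B is nearest (Δ 0.011).

B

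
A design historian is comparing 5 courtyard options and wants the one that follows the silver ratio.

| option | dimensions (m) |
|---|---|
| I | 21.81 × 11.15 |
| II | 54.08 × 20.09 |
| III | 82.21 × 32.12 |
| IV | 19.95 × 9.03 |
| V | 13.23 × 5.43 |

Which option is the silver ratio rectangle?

V

Target silver ratio ≈ 2.414.
I: 1.956 (Δ0.458)  II: 2.692 (Δ0.278)  III: 2.559 (Δ0.145)  IV: 2.209 (Δ0.205)  V: 2.436 (Δ0.022)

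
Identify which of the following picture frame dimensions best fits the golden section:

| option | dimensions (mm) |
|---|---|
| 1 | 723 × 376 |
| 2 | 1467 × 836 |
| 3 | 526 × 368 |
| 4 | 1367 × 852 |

4

Target golden ratio ≈ 1.618.
1: 1.923 (Δ0.305)  2: 1.755 (Δ0.137)  3: 1.429 (Δ0.189)  4: 1.604 (Δ0.014)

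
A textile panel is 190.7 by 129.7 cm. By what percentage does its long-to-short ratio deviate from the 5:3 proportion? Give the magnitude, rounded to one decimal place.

11.8%

Ratio = 190.7 / 129.7 ≈ 1.4703.
Ideal 5:3 ≈ 1.6667. |1.4703 − 1.6667| / 1.6667 ≈ 11.78% → 11.8%.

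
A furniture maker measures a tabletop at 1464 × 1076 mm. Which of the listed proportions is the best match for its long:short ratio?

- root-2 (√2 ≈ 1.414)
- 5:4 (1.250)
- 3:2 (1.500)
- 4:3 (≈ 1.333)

4:3

Ratio = 1464 / 1076 ≈ 1.361.
Distances: root-2 1.414 (Δ 0.053); 5:4 1.250 (Δ 0.111); 3:2 1.500 (Δ 0.139); 4:3 1.333 (Δ 0.028).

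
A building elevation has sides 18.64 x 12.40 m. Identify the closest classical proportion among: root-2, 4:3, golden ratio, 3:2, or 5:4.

18.64/12.40 ≈ 1.503. Nearest candidates are 3:2 (1.500, off by 0.003) and root-2 (1.414, off by 0.089).

3:2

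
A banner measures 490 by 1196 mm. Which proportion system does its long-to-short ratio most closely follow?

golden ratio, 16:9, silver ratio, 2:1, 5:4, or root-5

1196/490 ≈ 2.441. Nearest candidates are silver ratio (2.414, off by 0.027) and root-5 (2.236, off by 0.205).

silver ratio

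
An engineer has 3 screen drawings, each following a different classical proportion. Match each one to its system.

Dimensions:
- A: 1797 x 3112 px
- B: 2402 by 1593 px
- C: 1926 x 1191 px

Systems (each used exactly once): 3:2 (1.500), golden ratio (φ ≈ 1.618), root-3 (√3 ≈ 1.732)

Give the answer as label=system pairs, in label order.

A=root-3, B=3:2, C=golden ratio

A = 3112/1797 ≈ 1.732 → root-3 (1.732)
B = 2402/1593 ≈ 1.508 → 3:2 (1.500)
C = 1926/1191 ≈ 1.617 → golden ratio (1.618)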